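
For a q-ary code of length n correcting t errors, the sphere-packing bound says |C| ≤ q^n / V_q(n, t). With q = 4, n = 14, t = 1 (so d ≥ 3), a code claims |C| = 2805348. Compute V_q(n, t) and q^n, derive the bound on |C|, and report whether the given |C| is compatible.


V_q(n, t) = 43, q^n = 268435456, Hamming bound = 6242685, |C| = 2805348 ≤ bound (satisfied).

Step 1: Compute V_q(n, t) = Σ_{j=0}^1 C(n, j) (q−1)^j.
  j = 0: C(14,0)·(3)^0 = 1·1 = 1.
  j = 1: C(14,1)·(3)^1 = 14·3 = 42.
  V_q(n, t) = 1 + 42 = 43.
Step 2: q^n = 4^14 = 268435456.
Step 3: Hamming bound ⌊q^n / V_q(n,t)⌋ = ⌊268435456/43⌋ = 6242685.
Step 4: Compare |C| = 2805348 to 6242685: satisfied.
The claimed |C| lies below the Hamming bound.


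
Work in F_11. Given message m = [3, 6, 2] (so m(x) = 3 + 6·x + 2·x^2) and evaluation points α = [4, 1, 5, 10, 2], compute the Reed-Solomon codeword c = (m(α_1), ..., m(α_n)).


c = [4, 0, 6, 10, 1]

Message polynomial: m(x) = 3 + 6·x + 2·x^2 (mod 11).
For each evaluation point α_i, compute m(α_i) mod 11:
  α_1 = 4: Horner steps 2 → 3 → 4, so m(4) = 4.
  α_2 = 1: Horner steps 2 → 8 → 0, so m(1) = 0.
  α_3 = 5: Horner steps 2 → 5 → 6, so m(5) = 6.
  α_4 = 10: Horner steps 2 → 4 → 10, so m(10) = 10.
  α_5 = 2: Horner steps 2 → 10 → 1, so m(2) = 1.
Codeword c = [4, 0, 6, 10, 1] ∈ F_11^5.


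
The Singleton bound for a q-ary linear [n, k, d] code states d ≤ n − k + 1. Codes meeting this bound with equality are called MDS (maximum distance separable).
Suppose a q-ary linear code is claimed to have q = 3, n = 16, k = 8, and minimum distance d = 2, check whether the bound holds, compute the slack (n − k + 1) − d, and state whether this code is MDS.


Singleton RHS = n − k + 1 = 9, slack = 7, bound satisfied, not MDS.

Singleton bound: d ≤ n − k + 1.
Here n = 16, k = 8, so n − k + 1 = 9.
Given d = 2, check d ≤ 9: YES.
Slack = (n − k + 1) − d = 7.
The code is NOT MDS (slack = 7 > 0).
Description: the claimed parameters are [16, 8, 2]_3; such a code would be non-MDS.


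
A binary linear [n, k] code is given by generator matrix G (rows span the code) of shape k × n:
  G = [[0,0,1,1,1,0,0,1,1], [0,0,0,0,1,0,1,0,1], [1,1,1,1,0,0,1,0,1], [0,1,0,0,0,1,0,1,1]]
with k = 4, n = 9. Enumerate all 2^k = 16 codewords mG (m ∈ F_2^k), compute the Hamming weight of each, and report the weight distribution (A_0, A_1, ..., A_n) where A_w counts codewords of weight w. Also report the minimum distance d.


Weight distribution: A_0 = 1, A_2 = 1, A_3 = 1, A_4 = 3, A_5 = 6, A_6 = 3, A_7 = 1. Minimum distance d = 2.

Enumerate all 2^4 = 16 messages m ∈ F_2^4.
For each, compute codeword c = mG in F_2^9, then tally its weight.
  m = 0000 → c = 000000000, weight = 0.
  m = 1000 → c = 001110011, weight = 5.
  m = 0100 → c = 000010101, weight = 3.
  m = 1100 → c = 001100110, weight = 4.
  m = 0010 → c = 111100101, weight = 6.
  m = 1010 → c = 110010110, weight = 5.
  m = 0110 → c = 111110000, weight = 5.
  m = 1110 → c = 110000011, weight = 4.
  m = 0001 → c = 010001011, weight = 4.
  m = 1001 → c = 011111000, weight = 5.
  m = 0101 → c = 010011110, weight = 5.
  m = 1101 → c = 011101101, weight = 6.
  m = 0011 → c = 101101110, weight = 6.
  m = 1011 → c = 100011101, weight = 5.
  m = 0111 → c = 101111011, weight = 7.
  m = 1111 → c = 100001000, weight = 2.
Tally weights:
  weight 0: 1 codewords.
  weight 2: 1 codewords.
  weight 3: 1 codewords.
  weight 4: 3 codewords.
  weight 5: 6 codewords.
  weight 6: 3 codewords.
  weight 7: 1 codewords.
Minimum distance d = smallest w > 0 with A_w > 0 = 2.
Sanity: Σ A_w = 16 = 2^4 = 16 ✓.


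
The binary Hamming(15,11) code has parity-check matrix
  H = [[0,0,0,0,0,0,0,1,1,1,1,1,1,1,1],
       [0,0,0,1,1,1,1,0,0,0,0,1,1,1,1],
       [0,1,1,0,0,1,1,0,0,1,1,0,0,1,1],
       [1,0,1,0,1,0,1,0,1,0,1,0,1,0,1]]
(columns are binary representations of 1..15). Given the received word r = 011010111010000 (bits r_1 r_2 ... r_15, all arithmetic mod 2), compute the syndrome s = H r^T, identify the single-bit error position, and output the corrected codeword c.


s = (1, 0, 0, 1)^T, error position = 9, corrected codeword c = 011010110010000

Compute s = H r^T mod 2 one row at a time:
  s_1 = 1 + 1 + 0 + 1 + 0 + 0 + 0 + 0 = 3 ≡ 1 (mod 2).
  s_2 = 0 + 1 + 0 + 1 + 0 + 0 + 0 + 0 = 2 ≡ 0 (mod 2).
  s_3 = 1 + 1 + 0 + 1 + 0 + 1 + 0 + 0 = 4 ≡ 0 (mod 2).
  s_4 = 0 + 1 + 1 + 1 + 1 + 1 + 0 + 0 = 5 ≡ 1 (mod 2).
s = (1, 0, 0, 1)^T — this equals column 9 of H (binary 1001), so error is at position 9.
Correct: flip bit 9 of r = 011010111010000 to get c = 011010110010000.


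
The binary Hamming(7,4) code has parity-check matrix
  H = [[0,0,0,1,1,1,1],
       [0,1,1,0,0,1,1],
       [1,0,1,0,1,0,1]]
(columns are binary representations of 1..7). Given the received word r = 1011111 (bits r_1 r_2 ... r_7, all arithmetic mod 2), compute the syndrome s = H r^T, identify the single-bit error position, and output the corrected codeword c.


s = (0, 1, 0)^T, error position = 2, corrected codeword c = 1111111

Compute s = H r^T mod 2 one row at a time:
  s_1 = 1 + 1 + 1 + 1 = 4 ≡ 0 (mod 2).
  s_2 = 0 + 1 + 1 + 1 = 3 ≡ 1 (mod 2).
  s_3 = 1 + 1 + 1 + 1 = 4 ≡ 0 (mod 2).
s = (0, 1, 0)^T — this equals column 2 of H (binary 010), so error is at position 2.
Correct: flip bit 2 of r = 1011111 to get c = 1111111.


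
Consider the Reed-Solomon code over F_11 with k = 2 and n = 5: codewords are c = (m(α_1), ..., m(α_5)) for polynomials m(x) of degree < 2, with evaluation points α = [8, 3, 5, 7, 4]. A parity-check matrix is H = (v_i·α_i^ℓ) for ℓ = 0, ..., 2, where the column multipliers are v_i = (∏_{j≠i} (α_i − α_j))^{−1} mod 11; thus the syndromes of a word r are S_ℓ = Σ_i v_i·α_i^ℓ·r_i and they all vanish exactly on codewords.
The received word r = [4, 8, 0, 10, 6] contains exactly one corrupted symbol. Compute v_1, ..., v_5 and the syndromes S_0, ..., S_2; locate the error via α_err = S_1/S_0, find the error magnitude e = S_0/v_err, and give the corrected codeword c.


S = (1, 3, 9), error at position 2, error magnitude e = 7, c = [4, 1, 0, 10, 6].

Step 1: column multipliers v_i = (∏_{j≠i}(α_i − α_j))^{−1} mod 11.
  i = 1 (α = 8): (8−3)(8−5)(8−7)(8−4) = 5·3·1·4 = 60 ≡ 5, so v_1 = 5^{−1} = 9 (mod 11).
  i = 2 (α = 3): (3−8)(3−5)(3−7)(3−4) = (−5)·(−2)·(−4)·(−1) = 40 ≡ 7, so v_2 = 7^{−1} = 8 (mod 11).
  i = 3 (α = 5): (5−8)(5−3)(5−7)(5−4) = (−3)·2·(−2)·1 = 12 ≡ 1, so v_3 = 1^{−1} = 1 (mod 11).
  i = 4 (α = 7): (7−8)(7−3)(7−5)(7−4) = (−1)·4·2·3 = −24 ≡ 9, so v_4 = 9^{−1} = 5 (mod 11).
  i = 5 (α = 4): (4−8)(4−3)(4−5)(4−7) = (−4)·1·(−1)·(−3) = −12 ≡ 10, so v_5 = 10^{−1} = 10 (mod 11).
  v = [9, 8, 1, 5, 10].
Step 2: syndromes of r = [4, 8, 0, 10, 6] (all sums mod 11).
  S_0 = Σ v_i r_i = 9·4 + 8·8 + 1·0 + 5·10 + 10·6 = 210 ≡ 1.
  S_1 = Σ v_i α_i r_i = 9·8·4 + 8·3·8 + 1·5·0 + 5·7·10 + 10·4·6 = 1070 ≡ 3.
  α_i^2 mod 11 = [9, 9, 3, 5, 5].
  S_2 = Σ v_i α_i^2 r_i = 9·9·4 + 8·9·8 + 1·3·0 + 5·5·10 + 10·5·6 = 1450 ≡ 9.
  S = (1, 3, 9) ≠ 0, so r is not a codeword (an error is present).
Step 3: locate the error. For a single error e at position i, S_ℓ = v_i·e·α_i^ℓ, so α_err = S_1/S_0.
  S_0^{−1} = 1^{−1} = 1 (mod 11), so α_err = 3·1 = 3 ≡ 3 = α_2. Error position i = 2.
  Consistency check: S_2/S_1 = 9·4 = 36 ≡ 3 = α_err ✓ (single-error assumption holds).
Step 4: error magnitude e = S_0/v_2 = S_0·∏_{j≠2}(α_2 − α_j) = 1·7 = 7 ≡ 7 (mod 11).
Step 5: correct position 2: c_2 = r_2 − e = 8 − 7 ≡ 1 (mod 11). Hence c = [4, 1, 0, 10, 6].
  Check: interpolating c through the α_i gives m(x) = 8 + 5·x (degree < 2) with m(α_i) = c_i for every i, so c is indeed a codeword.


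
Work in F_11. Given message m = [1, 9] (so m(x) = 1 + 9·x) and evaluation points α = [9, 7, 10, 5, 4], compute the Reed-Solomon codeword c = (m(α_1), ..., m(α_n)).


c = [5, 9, 3, 2, 4]

Message polynomial: m(x) = 1 + 9·x (mod 11).
For each evaluation point α_i, compute m(α_i) mod 11:
  α_1 = 9: Horner steps 9 → 5, so m(9) = 5.
  α_2 = 7: Horner steps 9 → 9, so m(7) = 9.
  α_3 = 10: Horner steps 9 → 3, so m(10) = 3.
  α_4 = 5: Horner steps 9 → 2, so m(5) = 2.
  α_5 = 4: Horner steps 9 → 4, so m(4) = 4.
Codeword c = [5, 9, 3, 2, 4] ∈ F_11^5.


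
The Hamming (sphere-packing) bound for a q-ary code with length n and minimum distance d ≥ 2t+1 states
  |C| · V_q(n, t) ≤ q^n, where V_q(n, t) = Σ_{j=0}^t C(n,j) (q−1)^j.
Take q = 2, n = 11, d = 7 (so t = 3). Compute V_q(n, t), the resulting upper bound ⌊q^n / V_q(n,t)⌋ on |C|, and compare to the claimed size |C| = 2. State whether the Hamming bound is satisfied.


V_q(n, t) = 232, q^n = 2048, Hamming bound = 8, |C| = 2 ≤ bound (satisfied).

Step 1: Compute V_q(n, t) = Σ_{j=0}^3 C(n, j) (q−1)^j.
  j = 0: C(11,0)·(1)^0 = 1·1 = 1.
  j = 1: C(11,1)·(1)^1 = 11·1 = 11.
  j = 2: C(11,2)·(1)^2 = 55·1 = 55.
  j = 3: C(11,3)·(1)^3 = 165·1 = 165.
  V_q(n, t) = 1 + 11 + 55 + 165 = 232.
Step 2: q^n = 2^11 = 2048.
Step 3: Hamming bound ⌊q^n / V_q(n,t)⌋ = ⌊2048/232⌋ = 8.
Step 4: Compare |C| = 2 to 8: satisfied.
The claimed |C| lies below the Hamming bound.


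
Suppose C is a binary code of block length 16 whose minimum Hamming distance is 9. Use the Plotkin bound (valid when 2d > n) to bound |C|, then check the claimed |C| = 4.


Plotkin bound M ≤ 8; given |C| = 4 ≤ bound (satisfied).

Check applicability: 2d = 18, n = 16.
2d − n = 2 > 0, so Plotkin applies.
Compute d/(2d−n) = 9/2 ≈ 4.5000.
⌊d/(2d−n)⌋ = 4.
Plotkin bound: M ≤ 2·4 = 8.
Given |C| = 4, check: satisfied.
This |C| is below the Plotkin bound.


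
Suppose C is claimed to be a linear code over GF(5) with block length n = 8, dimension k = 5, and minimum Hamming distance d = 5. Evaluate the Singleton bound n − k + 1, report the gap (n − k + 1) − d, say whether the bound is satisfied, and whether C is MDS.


Singleton RHS = n − k + 1 = 4, slack = -1, bound violated (no such code; not MDS).

Singleton bound: d ≤ n − k + 1.
Here n = 8, k = 5, so n − k + 1 = 4.
Given d = 5, check d ≤ 4: NO.
Slack = (n − k + 1) − d = -1.
The slack is negative: d = 5 exceeds n − k + 1 = 4 by 1, so the Singleton bound is violated and no linear [8, 5, 5]_5 code can exist. In particular it is not MDS (MDS requires d = n − k + 1 exactly).
Description: the claimed parameters are [8, 5, 5]_5; such a code would be impossible (violates the Singleton bound).


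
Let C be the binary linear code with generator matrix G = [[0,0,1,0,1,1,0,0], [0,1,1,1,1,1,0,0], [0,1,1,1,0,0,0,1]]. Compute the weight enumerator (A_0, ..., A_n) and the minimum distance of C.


Weight distribution: A_0 = 1, A_2 = 2, A_3 = 2, A_4 = 1, A_5 = 2. Minimum distance d = 2.

Enumerate all 2^3 = 8 messages m ∈ F_2^3.
For each, compute codeword c = mG in F_2^8, then tally its weight.
  m = 000 → c = 00000000, weight = 0.
  m = 100 → c = 00101100, weight = 3.
  m = 010 → c = 01111100, weight = 5.
  m = 110 → c = 01010000, weight = 2.
  m = 001 → c = 01110001, weight = 4.
  m = 101 → c = 01011101, weight = 5.
  m = 011 → c = 00001101, weight = 3.
  m = 111 → c = 00100001, weight = 2.
Tally weights:
  weight 0: 1 codewords.
  weight 2: 2 codewords.
  weight 3: 2 codewords.
  weight 4: 1 codewords.
  weight 5: 2 codewords.
Minimum distance d = smallest w > 0 with A_w > 0 = 2.
Sanity: Σ A_w = 8 = 2^3 = 8 ✓.


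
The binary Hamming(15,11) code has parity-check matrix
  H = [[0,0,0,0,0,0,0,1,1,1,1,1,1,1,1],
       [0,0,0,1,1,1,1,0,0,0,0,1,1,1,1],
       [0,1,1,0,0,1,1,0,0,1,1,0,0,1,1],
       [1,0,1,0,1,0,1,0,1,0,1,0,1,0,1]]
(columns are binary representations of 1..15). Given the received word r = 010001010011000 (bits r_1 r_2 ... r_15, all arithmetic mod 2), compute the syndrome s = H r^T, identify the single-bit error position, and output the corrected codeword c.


s = (1, 0, 1, 1)^T, error position = 11, corrected codeword c = 010001010001000

Compute s = H r^T mod 2 one row at a time:
  s_1 = 1 + 0 + 0 + 1 + 1 + 0 + 0 + 0 = 3 ≡ 1 (mod 2).
  s_2 = 0 + 0 + 1 + 0 + 1 + 0 + 0 + 0 = 2 ≡ 0 (mod 2).
  s_3 = 1 + 0 + 1 + 0 + 0 + 1 + 0 + 0 = 3 ≡ 1 (mod 2).
  s_4 = 0 + 0 + 0 + 0 + 0 + 1 + 0 + 0 = 1 ≡ 1 (mod 2).
s = (1, 0, 1, 1)^T — this equals column 11 of H (binary 1011), so error is at position 11.
Correct: flip bit 11 of r = 010001010011000 to get c = 010001010001000.


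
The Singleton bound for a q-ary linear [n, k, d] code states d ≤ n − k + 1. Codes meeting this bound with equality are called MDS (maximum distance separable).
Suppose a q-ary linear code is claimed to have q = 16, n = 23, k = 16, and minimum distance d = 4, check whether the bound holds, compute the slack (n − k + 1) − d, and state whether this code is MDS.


Singleton RHS = n − k + 1 = 8, slack = 4, bound satisfied, not MDS.

Singleton bound: d ≤ n − k + 1.
Here n = 23, k = 16, so n − k + 1 = 8.
Given d = 4, check d ≤ 8: YES.
Slack = (n − k + 1) − d = 4.
The code is NOT MDS (slack = 4 > 0).
Description: the claimed parameters are [23, 16, 4]_16; such a code would be non-MDS.


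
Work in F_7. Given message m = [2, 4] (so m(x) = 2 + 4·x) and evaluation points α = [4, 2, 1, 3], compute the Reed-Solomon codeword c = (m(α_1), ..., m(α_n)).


c = [4, 3, 6, 0]

Message polynomial: m(x) = 2 + 4·x (mod 7).
For each evaluation point α_i, compute m(α_i) mod 7:
  α_1 = 4: Horner steps 4 → 4, so m(4) = 4.
  α_2 = 2: Horner steps 4 → 3, so m(2) = 3.
  α_3 = 1: Horner steps 4 → 6, so m(1) = 6.
  α_4 = 3: Horner steps 4 → 0, so m(3) = 0.
Codeword c = [4, 3, 6, 0] ∈ F_7^4.


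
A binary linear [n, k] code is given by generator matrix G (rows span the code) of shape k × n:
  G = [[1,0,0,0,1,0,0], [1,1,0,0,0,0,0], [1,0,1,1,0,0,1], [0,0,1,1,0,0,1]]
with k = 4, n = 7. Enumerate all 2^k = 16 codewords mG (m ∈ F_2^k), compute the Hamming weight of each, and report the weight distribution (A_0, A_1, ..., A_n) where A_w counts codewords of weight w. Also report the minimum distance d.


Weight distribution: A_0 = 1, A_1 = 3, A_2 = 3, A_3 = 2, A_4 = 3, A_5 = 3, A_6 = 1. Minimum distance d = 1.

Enumerate all 2^4 = 16 messages m ∈ F_2^4.
For each, compute codeword c = mG in F_2^7, then tally its weight.
  m = 0000 → c = 0000000, weight = 0.
  m = 1000 → c = 1000100, weight = 2.
  m = 0100 → c = 1100000, weight = 2.
  m = 1100 → c = 0100100, weight = 2.
  m = 0010 → c = 1011001, weight = 4.
  m = 1010 → c = 0011101, weight = 4.
  m = 0110 → c = 0111001, weight = 4.
  m = 1110 → c = 1111101, weight = 6.
  m = 0001 → c = 0011001, weight = 3.
  m = 1001 → c = 1011101, weight = 5.
  m = 0101 → c = 1111001, weight = 5.
  m = 1101 → c = 0111101, weight = 5.
  m = 0011 → c = 1000000, weight = 1.
  m = 1011 → c = 0000100, weight = 1.
  m = 0111 → c = 0100000, weight = 1.
  m = 1111 → c = 1100100, weight = 3.
Tally weights:
  weight 0: 1 codewords.
  weight 1: 3 codewords.
  weight 2: 3 codewords.
  weight 3: 2 codewords.
  weight 4: 3 codewords.
  weight 5: 3 codewords.
  weight 6: 1 codewords.
Minimum distance d = smallest w > 0 with A_w > 0 = 1.
Sanity: Σ A_w = 16 = 2^4 = 16 ✓.


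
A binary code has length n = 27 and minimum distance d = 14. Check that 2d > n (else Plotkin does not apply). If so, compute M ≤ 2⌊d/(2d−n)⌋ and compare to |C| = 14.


Plotkin bound M ≤ 28; given |C| = 14 ≤ bound (satisfied).

Check applicability: 2d = 28, n = 27.
2d − n = 1 > 0, so Plotkin applies.
Compute d/(2d−n) = 14/1 ≈ 14.0000.
⌊d/(2d−n)⌋ = 14.
Plotkin bound: M ≤ 2·14 = 28.
Given |C| = 14, check: satisfied.
This |C| is below the Plotkin bound.


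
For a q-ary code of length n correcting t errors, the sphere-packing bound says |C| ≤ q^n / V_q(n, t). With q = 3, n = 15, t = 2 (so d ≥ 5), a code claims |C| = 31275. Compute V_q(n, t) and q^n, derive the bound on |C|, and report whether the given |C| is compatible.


V_q(n, t) = 451, q^n = 14348907, Hamming bound = 31815, |C| = 31275 ≤ bound (satisfied).

Step 1: Compute V_q(n, t) = Σ_{j=0}^2 C(n, j) (q−1)^j.
  j = 0: C(15,0)·(2)^0 = 1·1 = 1.
  j = 1: C(15,1)·(2)^1 = 15·2 = 30.
  j = 2: C(15,2)·(2)^2 = 105·4 = 420.
  V_q(n, t) = 1 + 30 + 420 = 451.
Step 2: q^n = 3^15 = 14348907.
Step 3: Hamming bound ⌊q^n / V_q(n,t)⌋ = ⌊14348907/451⌋ = 31815.
Step 4: Compare |C| = 31275 to 31815: satisfied.
The claimed |C| lies below the Hamming bound.


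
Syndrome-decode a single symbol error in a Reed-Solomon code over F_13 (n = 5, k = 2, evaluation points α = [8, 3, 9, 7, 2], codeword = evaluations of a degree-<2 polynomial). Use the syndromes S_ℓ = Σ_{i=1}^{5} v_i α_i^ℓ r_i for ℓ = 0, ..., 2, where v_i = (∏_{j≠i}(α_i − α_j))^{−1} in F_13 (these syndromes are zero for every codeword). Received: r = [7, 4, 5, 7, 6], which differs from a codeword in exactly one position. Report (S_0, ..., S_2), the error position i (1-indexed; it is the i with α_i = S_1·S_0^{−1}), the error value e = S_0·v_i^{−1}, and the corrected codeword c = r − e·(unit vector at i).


S = (11, 12, 6), error at position 4, error magnitude e = 11, c = [7, 4, 5, 9, 6].

Step 1: column multipliers v_i = (∏_{j≠i}(α_i − α_j))^{−1} mod 13.
  i = 1 (α = 8): (8−3)(8−9)(8−7)(8−2) = 5·(−1)·1·6 = −30 ≡ 9, so v_1 = 9^{−1} = 3 (mod 13).
  i = 2 (α = 3): (3−8)(3−9)(3−7)(3−2) = (−5)·(−6)·(−4)·1 = −120 ≡ 10, so v_2 = 10^{−1} = 4 (mod 13).
  i = 3 (α = 9): (9−8)(9−3)(9−7)(9−2) = 1·6·2·7 = 84 ≡ 6, so v_3 = 6^{−1} = 11 (mod 13).
  i = 4 (α = 7): (7−8)(7−3)(7−9)(7−2) = (−1)·4·(−2)·5 = 40 ≡ 1, so v_4 = 1^{−1} = 1 (mod 13).
  i = 5 (α = 2): (2−8)(2−3)(2−9)(2−7) = (−6)·(−1)·(−7)·(−5) = 210 ≡ 2, so v_5 = 2^{−1} = 7 (mod 13).
  v = [3, 4, 11, 1, 7].
Step 2: syndromes of r = [7, 4, 5, 7, 6] (all sums mod 13).
  S_0 = Σ v_i r_i = 3·7 + 4·4 + 11·5 + 1·7 + 7·6 = 141 ≡ 11.
  S_1 = Σ v_i α_i r_i = 3·8·7 + 4·3·4 + 11·9·5 + 1·7·7 + 7·2·6 = 844 ≡ 12.
  α_i^2 mod 13 = [12, 9, 3, 10, 4].
  S_2 = Σ v_i α_i^2 r_i = 3·12·7 + 4·9·4 + 11·3·5 + 1·10·7 + 7·4·6 = 799 ≡ 6.
  S = (11, 12, 6) ≠ 0, so r is not a codeword (an error is present).
Step 3: locate the error. For a single error e at position i, S_ℓ = v_i·e·α_i^ℓ, so α_err = S_1/S_0.
  S_0^{−1} = 11^{−1} = 6 (mod 13), so α_err = 12·6 = 72 ≡ 7 = α_4. Error position i = 4.
  Consistency check: S_2/S_1 = 6·12 = 72 ≡ 7 = α_err ✓ (single-error assumption holds).
Step 4: error magnitude e = S_0/v_4 = S_0·∏_{j≠4}(α_4 − α_j) = 11·1 = 11 ≡ 11 (mod 13).
Step 5: correct position 4: c_4 = r_4 − e = 7 − 11 ≡ 9 (mod 13). Hence c = [7, 4, 5, 9, 6].
  Check: interpolating c through the α_i gives m(x) = 10 + 11·x (degree < 2) with m(α_i) = c_i for every i, so c is indeed a codeword.


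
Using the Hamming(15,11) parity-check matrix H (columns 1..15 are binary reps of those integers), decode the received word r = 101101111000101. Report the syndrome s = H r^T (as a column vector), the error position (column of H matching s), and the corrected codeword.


s = (0, 1, 0, 0)^T, error position = 4, corrected codeword c = 101001111000101

Compute s = H r^T mod 2 one row at a time:
  s_1 = 1 + 1 + 0 + 0 + 0 + 1 + 0 + 1 = 4 ≡ 0 (mod 2).
  s_2 = 1 + 0 + 1 + 1 + 0 + 1 + 0 + 1 = 5 ≡ 1 (mod 2).
  s_3 = 0 + 1 + 1 + 1 + 0 + 0 + 0 + 1 = 4 ≡ 0 (mod 2).
  s_4 = 1 + 1 + 0 + 1 + 1 + 0 + 1 + 1 = 6 ≡ 0 (mod 2).
s = (0, 1, 0, 0)^T — this equals column 4 of H (binary 0100), so error is at position 4.
Correct: flip bit 4 of r = 101101111000101 to get c = 101001111000101.


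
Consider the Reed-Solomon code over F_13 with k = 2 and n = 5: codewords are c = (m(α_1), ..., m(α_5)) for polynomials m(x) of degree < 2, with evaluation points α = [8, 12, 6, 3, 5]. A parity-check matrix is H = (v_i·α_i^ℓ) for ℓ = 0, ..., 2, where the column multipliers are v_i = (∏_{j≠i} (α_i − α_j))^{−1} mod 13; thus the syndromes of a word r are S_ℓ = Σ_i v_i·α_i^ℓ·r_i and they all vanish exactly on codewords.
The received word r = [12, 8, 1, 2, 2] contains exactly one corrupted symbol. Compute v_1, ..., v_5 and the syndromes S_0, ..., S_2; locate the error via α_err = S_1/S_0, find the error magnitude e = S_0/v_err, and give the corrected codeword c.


S = (5, 2, 6), error at position 4, error magnitude e = 11, c = [12, 8, 1, 4, 2].

Step 1: column multipliers v_i = (∏_{j≠i}(α_i − α_j))^{−1} mod 13.
  i = 1 (α = 8): (8−12)(8−6)(8−3)(8−5) = (−4)·2·5·3 = −120 ≡ 10, so v_1 = 10^{−1} = 4 (mod 13).
  i = 2 (α = 12): (12−8)(12−6)(12−3)(12−5) = 4·6·9·7 = 1512 ≡ 4, so v_2 = 4^{−1} = 10 (mod 13).
  i = 3 (α = 6): (6−8)(6−12)(6−3)(6−5) = (−2)·(−6)·3·1 = 36 ≡ 10, so v_3 = 10^{−1} = 4 (mod 13).
  i = 4 (α = 3): (3−8)(3−12)(3−6)(3−5) = (−5)·(−9)·(−3)·(−2) = 270 ≡ 10, so v_4 = 10^{−1} = 4 (mod 13).
  i = 5 (α = 5): (5−8)(5−12)(5−6)(5−3) = (−3)·(−7)·(−1)·2 = −42 ≡ 10, so v_5 = 10^{−1} = 4 (mod 13).
  v = [4, 10, 4, 4, 4].
Step 2: syndromes of r = [12, 8, 1, 2, 2] (all sums mod 13).
  S_0 = Σ v_i r_i = 4·12 + 10·8 + 4·1 + 4·2 + 4·2 = 148 ≡ 5.
  S_1 = Σ v_i α_i r_i = 4·8·12 + 10·12·8 + 4·6·1 + 4·3·2 + 4·5·2 = 1432 ≡ 2.
  α_i^2 mod 13 = [12, 1, 10, 9, 12].
  S_2 = Σ v_i α_i^2 r_i = 4·12·12 + 10·1·8 + 4·10·1 + 4·9·2 + 4·12·2 = 864 ≡ 6.
  S = (5, 2, 6) ≠ 0, so r is not a codeword (an error is present).
Step 3: locate the error. For a single error e at position i, S_ℓ = v_i·e·α_i^ℓ, so α_err = S_1/S_0.
  S_0^{−1} = 5^{−1} = 8 (mod 13), so α_err = 2·8 = 16 ≡ 3 = α_4. Error position i = 4.
  Consistency check: S_2/S_1 = 6·7 = 42 ≡ 3 = α_err ✓ (single-error assumption holds).
Step 4: error magnitude e = S_0/v_4 = S_0·∏_{j≠4}(α_4 − α_j) = 5·10 = 50 ≡ 11 (mod 13).
Step 5: correct position 4: c_4 = r_4 − e = 2 − 11 ≡ 4 (mod 13). Hence c = [12, 8, 1, 4, 2].
  Check: interpolating c through the α_i gives m(x) = 7 + 12·x (degree < 2) with m(α_i) = c_i for every i, so c is indeed a codeword.


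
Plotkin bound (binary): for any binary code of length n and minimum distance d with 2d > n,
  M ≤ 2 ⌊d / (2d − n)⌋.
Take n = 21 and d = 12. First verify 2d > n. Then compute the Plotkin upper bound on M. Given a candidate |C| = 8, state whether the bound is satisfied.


Plotkin bound M ≤ 8; given |C| = 8 ≤ bound (satisfied).

Check applicability: 2d = 24, n = 21.
2d − n = 3 > 0, so Plotkin applies.
Compute d/(2d−n) = 12/3 ≈ 4.0000.
⌊d/(2d−n)⌋ = 4.
Plotkin bound: M ≤ 2·4 = 8.
Given |C| = 8, check: satisfied.
This |C| is at the Plotkin bound.


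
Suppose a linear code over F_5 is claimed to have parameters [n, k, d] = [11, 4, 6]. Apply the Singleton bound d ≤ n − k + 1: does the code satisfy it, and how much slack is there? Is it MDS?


Singleton RHS = n − k + 1 = 8, slack = 2, bound satisfied, not MDS.

Singleton bound: d ≤ n − k + 1.
Here n = 11, k = 4, so n − k + 1 = 8.
Given d = 6, check d ≤ 8: YES.
Slack = (n − k + 1) − d = 2.
The code is NOT MDS (slack = 2 > 0).
Description: the claimed parameters are [11, 4, 6]_5; such a code would be non-MDS.


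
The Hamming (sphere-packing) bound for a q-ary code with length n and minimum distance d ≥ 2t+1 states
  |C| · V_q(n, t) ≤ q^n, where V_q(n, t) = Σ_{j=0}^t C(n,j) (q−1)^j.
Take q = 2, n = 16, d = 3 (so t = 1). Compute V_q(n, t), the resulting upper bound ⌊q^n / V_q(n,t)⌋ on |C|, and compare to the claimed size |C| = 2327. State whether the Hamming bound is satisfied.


V_q(n, t) = 17, q^n = 65536, Hamming bound = 3855, |C| = 2327 ≤ bound (satisfied).

Step 1: Compute V_q(n, t) = Σ_{j=0}^1 C(n, j) (q−1)^j.
  j = 0: C(16,0)·(1)^0 = 1·1 = 1.
  j = 1: C(16,1)·(1)^1 = 16·1 = 16.
  V_q(n, t) = 1 + 16 = 17.
Step 2: q^n = 2^16 = 65536.
Step 3: Hamming bound ⌊q^n / V_q(n,t)⌋ = ⌊65536/17⌋ = 3855.
Step 4: Compare |C| = 2327 to 3855: satisfied.
The claimed |C| lies below the Hamming bound.


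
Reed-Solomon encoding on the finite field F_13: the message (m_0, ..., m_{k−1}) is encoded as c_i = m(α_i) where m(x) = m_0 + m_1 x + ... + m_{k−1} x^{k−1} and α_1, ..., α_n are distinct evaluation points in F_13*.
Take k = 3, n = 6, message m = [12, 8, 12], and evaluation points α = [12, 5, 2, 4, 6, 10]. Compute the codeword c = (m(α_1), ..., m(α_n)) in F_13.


c = [3, 1, 11, 2, 11, 5]

Message polynomial: m(x) = 12 + 8·x + 12·x^2 (mod 13).
For each evaluation point α_i, compute m(α_i) mod 13:
  α_1 = 12: Horner steps 12 → 9 → 3, so m(12) = 3.
  α_2 = 5: Horner steps 12 → 3 → 1, so m(5) = 1.
  α_3 = 2: Horner steps 12 → 6 → 11, so m(2) = 11.
  α_4 = 4: Horner steps 12 → 4 → 2, so m(4) = 2.
  α_5 = 6: Horner steps 12 → 2 → 11, so m(6) = 11.
  α_6 = 10: Horner steps 12 → 11 → 5, so m(10) = 5.
Codeword c = [3, 1, 11, 2, 11, 5] ∈ F_13^6.


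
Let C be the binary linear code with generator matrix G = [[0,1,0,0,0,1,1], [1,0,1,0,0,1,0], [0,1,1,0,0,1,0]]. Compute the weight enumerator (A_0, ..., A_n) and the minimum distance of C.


Weight distribution: A_0 = 1, A_2 = 2, A_3 = 4, A_4 = 1. Minimum distance d = 2.

Enumerate all 2^3 = 8 messages m ∈ F_2^3.
For each, compute codeword c = mG in F_2^7, then tally its weight.
  m = 000 → c = 0000000, weight = 0.
  m = 100 → c = 0100011, weight = 3.
  m = 010 → c = 1010010, weight = 3.
  m = 110 → c = 1110001, weight = 4.
  m = 001 → c = 0110010, weight = 3.
  m = 101 → c = 0010001, weight = 2.
  m = 011 → c = 1100000, weight = 2.
  m = 111 → c = 1000011, weight = 3.
Tally weights:
  weight 0: 1 codewords.
  weight 2: 2 codewords.
  weight 3: 4 codewords.
  weight 4: 1 codewords.
Minimum distance d = smallest w > 0 with A_w > 0 = 2.
Sanity: Σ A_w = 8 = 2^3 = 8 ✓.


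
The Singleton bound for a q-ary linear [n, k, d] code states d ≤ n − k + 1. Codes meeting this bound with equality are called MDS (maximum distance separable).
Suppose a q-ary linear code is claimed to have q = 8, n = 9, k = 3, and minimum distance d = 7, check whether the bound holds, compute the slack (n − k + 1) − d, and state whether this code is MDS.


Singleton RHS = n − k + 1 = 7, slack = 0, bound satisfied, MDS.

Singleton bound: d ≤ n − k + 1.
Here n = 9, k = 3, so n − k + 1 = 7.
Given d = 7, check d ≤ 7: YES.
Slack = (n − k + 1) − d = 0.
The code is MDS (slack = 0).
Description: the claimed parameters are [9, 3, 7]_8; such a code would be MDS (meets Singleton bound).


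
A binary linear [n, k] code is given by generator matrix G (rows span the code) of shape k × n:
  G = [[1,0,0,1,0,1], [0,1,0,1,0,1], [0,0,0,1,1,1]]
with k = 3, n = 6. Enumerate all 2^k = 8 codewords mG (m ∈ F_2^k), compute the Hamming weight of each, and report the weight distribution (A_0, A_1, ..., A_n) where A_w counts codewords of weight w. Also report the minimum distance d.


Weight distribution: A_0 = 1, A_2 = 3, A_3 = 3, A_5 = 1. Minimum distance d = 2.

Enumerate all 2^3 = 8 messages m ∈ F_2^3.
For each, compute codeword c = mG in F_2^6, then tally its weight.
  m = 000 → c = 000000, weight = 0.
  m = 100 → c = 100101, weight = 3.
  m = 010 → c = 010101, weight = 3.
  m = 110 → c = 110000, weight = 2.
  m = 001 → c = 000111, weight = 3.
  m = 101 → c = 100010, weight = 2.
  m = 011 → c = 010010, weight = 2.
  m = 111 → c = 110111, weight = 5.
Tally weights:
  weight 0: 1 codewords.
  weight 2: 3 codewords.
  weight 3: 3 codewords.
  weight 5: 1 codewords.
Minimum distance d = smallest w > 0 with A_w > 0 = 2.
Sanity: Σ A_w = 8 = 2^3 = 8 ✓.


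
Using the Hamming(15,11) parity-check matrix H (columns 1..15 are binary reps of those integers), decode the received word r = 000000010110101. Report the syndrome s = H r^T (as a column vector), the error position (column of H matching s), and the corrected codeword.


s = (1, 0, 1, 1)^T, error position = 11, corrected codeword c = 000000010100101

Compute s = H r^T mod 2 one row at a time:
  s_1 = 1 + 0 + 1 + 1 + 0 + 1 + 0 + 1 = 5 ≡ 1 (mod 2).
  s_2 = 0 + 0 + 0 + 0 + 0 + 1 + 0 + 1 = 2 ≡ 0 (mod 2).
  s_3 = 0 + 0 + 0 + 0 + 1 + 1 + 0 + 1 = 3 ≡ 1 (mod 2).
  s_4 = 0 + 0 + 0 + 0 + 0 + 1 + 1 + 1 = 3 ≡ 1 (mod 2).
s = (1, 0, 1, 1)^T — this equals column 11 of H (binary 1011), so error is at position 11.
Correct: flip bit 11 of r = 000000010110101 to get c = 000000010100101.


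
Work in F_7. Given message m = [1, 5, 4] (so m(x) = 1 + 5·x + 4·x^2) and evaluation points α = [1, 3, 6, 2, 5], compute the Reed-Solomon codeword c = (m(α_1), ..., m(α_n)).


c = [3, 3, 0, 6, 0]

Message polynomial: m(x) = 1 + 5·x + 4·x^2 (mod 7).
For each evaluation point α_i, compute m(α_i) mod 7:
  α_1 = 1: Horner steps 4 → 2 → 3, so m(1) = 3.
  α_2 = 3: Horner steps 4 → 3 → 3, so m(3) = 3.
  α_3 = 6: Horner steps 4 → 1 → 0, so m(6) = 0.
  α_4 = 2: Horner steps 4 → 6 → 6, so m(2) = 6.
  α_5 = 5: Horner steps 4 → 4 → 0, so m(5) = 0.
Codeword c = [3, 3, 0, 6, 0] ∈ F_7^5.


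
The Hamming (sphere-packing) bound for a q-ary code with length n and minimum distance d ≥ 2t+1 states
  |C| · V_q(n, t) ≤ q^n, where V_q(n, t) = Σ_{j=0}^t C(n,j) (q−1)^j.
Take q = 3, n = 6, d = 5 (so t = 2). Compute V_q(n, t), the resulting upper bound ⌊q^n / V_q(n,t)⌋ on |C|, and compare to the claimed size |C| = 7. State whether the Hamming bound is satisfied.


V_q(n, t) = 73, q^n = 729, Hamming bound = 9, |C| = 7 ≤ bound (satisfied).

Step 1: Compute V_q(n, t) = Σ_{j=0}^2 C(n, j) (q−1)^j.
  j = 0: C(6,0)·(2)^0 = 1·1 = 1.
  j = 1: C(6,1)·(2)^1 = 6·2 = 12.
  j = 2: C(6,2)·(2)^2 = 15·4 = 60.
  V_q(n, t) = 1 + 12 + 60 = 73.
Step 2: q^n = 3^6 = 729.
Step 3: Hamming bound ⌊q^n / V_q(n,t)⌋ = ⌊729/73⌋ = 9.
Step 4: Compare |C| = 7 to 9: satisfied.
The claimed |C| lies below the Hamming bound.


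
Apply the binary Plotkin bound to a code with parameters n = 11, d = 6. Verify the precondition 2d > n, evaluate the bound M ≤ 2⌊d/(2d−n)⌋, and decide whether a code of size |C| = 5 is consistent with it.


Plotkin bound M ≤ 12; given |C| = 5 ≤ bound (satisfied).

Check applicability: 2d = 12, n = 11.
2d − n = 1 > 0, so Plotkin applies.
Compute d/(2d−n) = 6/1 ≈ 6.0000.
⌊d/(2d−n)⌋ = 6.
Plotkin bound: M ≤ 2·6 = 12.
Given |C| = 5, check: satisfied.
This |C| is below the Plotkin bound.


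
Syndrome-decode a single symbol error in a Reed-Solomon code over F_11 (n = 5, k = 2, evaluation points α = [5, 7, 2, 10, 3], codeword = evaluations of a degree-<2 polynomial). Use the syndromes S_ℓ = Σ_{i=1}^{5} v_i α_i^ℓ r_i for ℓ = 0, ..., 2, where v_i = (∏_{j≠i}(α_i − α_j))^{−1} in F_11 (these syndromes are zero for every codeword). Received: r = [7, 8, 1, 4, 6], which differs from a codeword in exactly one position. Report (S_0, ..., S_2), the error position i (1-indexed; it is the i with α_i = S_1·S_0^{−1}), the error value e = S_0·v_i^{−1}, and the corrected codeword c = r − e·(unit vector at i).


S = (10, 9, 7), error at position 3, error magnitude e = 1, c = [7, 8, 0, 4, 6].

Step 1: column multipliers v_i = (∏_{j≠i}(α_i − α_j))^{−1} mod 11.
  i = 1 (α = 5): (5−7)(5−2)(5−10)(5−3) = (−2)·3·(−5)·2 = 60 ≡ 5, so v_1 = 5^{−1} = 9 (mod 11).
  i = 2 (α = 7): (7−5)(7−2)(7−10)(7−3) = 2·5·(−3)·4 = −120 ≡ 1, so v_2 = 1^{−1} = 1 (mod 11).
  i = 3 (α = 2): (2−5)(2−7)(2−10)(2−3) = (−3)·(−5)·(−8)·(−1) = 120 ≡ 10, so v_3 = 10^{−1} = 10 (mod 11).
  i = 4 (α = 10): (10−5)(10−7)(10−2)(10−3) = 5·3·8·7 = 840 ≡ 4, so v_4 = 4^{−1} = 3 (mod 11).
  i = 5 (α = 3): (3−5)(3−7)(3−2)(3−10) = (−2)·(−4)·1·(−7) = −56 ≡ 10, so v_5 = 10^{−1} = 10 (mod 11).
  v = [9, 1, 10, 3, 10].
Step 2: syndromes of r = [7, 8, 1, 4, 6] (all sums mod 11).
  S_0 = Σ v_i r_i = 9·7 + 1·8 + 10·1 + 3·4 + 10·6 = 153 ≡ 10.
  S_1 = Σ v_i α_i r_i = 9·5·7 + 1·7·8 + 10·2·1 + 3·10·4 + 10·3·6 = 691 ≡ 9.
  α_i^2 mod 11 = [3, 5, 4, 1, 9].
  S_2 = Σ v_i α_i^2 r_i = 9·3·7 + 1·5·8 + 10·4·1 + 3·1·4 + 10·9·6 = 821 ≡ 7.
  S = (10, 9, 7) ≠ 0, so r is not a codeword (an error is present).
Step 3: locate the error. For a single error e at position i, S_ℓ = v_i·e·α_i^ℓ, so α_err = S_1/S_0.
  S_0^{−1} = 10^{−1} = 10 (mod 11), so α_err = 9·10 = 90 ≡ 2 = α_3. Error position i = 3.
  Consistency check: S_2/S_1 = 7·5 = 35 ≡ 2 = α_err ✓ (single-error assumption holds).
Step 4: error magnitude e = S_0/v_3 = S_0·∏_{j≠3}(α_3 − α_j) = 10·10 = 100 ≡ 1 (mod 11).
Step 5: correct position 3: c_3 = r_3 − e = 1 − 1 ≡ 0 (mod 11). Hence c = [7, 8, 0, 4, 6].
  Check: interpolating c through the α_i gives m(x) = 10 + 6·x (degree < 2) with m(α_i) = c_i for every i, so c is indeed a codeword.


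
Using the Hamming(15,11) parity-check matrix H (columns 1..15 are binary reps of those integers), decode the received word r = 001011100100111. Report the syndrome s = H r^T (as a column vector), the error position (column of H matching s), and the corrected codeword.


s = (0, 0, 0, 1)^T, error position = 1, corrected codeword c = 101011100100111

Compute s = H r^T mod 2 one row at a time:
  s_1 = 0 + 0 + 1 + 0 + 0 + 1 + 1 + 1 = 4 ≡ 0 (mod 2).
  s_2 = 0 + 1 + 1 + 1 + 0 + 1 + 1 + 1 = 6 ≡ 0 (mod 2).
  s_3 = 0 + 1 + 1 + 1 + 1 + 0 + 1 + 1 = 6 ≡ 0 (mod 2).
  s_4 = 0 + 1 + 1 + 1 + 0 + 0 + 1 + 1 = 5 ≡ 1 (mod 2).
s = (0, 0, 0, 1)^T — this equals column 1 of H (binary 0001), so error is at position 1.
Correct: flip bit 1 of r = 001011100100111 to get c = 101011100100111.


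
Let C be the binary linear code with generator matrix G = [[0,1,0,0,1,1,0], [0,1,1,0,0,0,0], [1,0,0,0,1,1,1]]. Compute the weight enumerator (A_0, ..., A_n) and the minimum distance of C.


Weight distribution: A_0 = 1, A_2 = 1, A_3 = 4, A_4 = 1, A_6 = 1. Minimum distance d = 2.

Enumerate all 2^3 = 8 messages m ∈ F_2^3.
For each, compute codeword c = mG in F_2^7, then tally its weight.
  m = 000 → c = 0000000, weight = 0.
  m = 100 → c = 0100110, weight = 3.
  m = 010 → c = 0110000, weight = 2.
  m = 110 → c = 0010110, weight = 3.
  m = 001 → c = 1000111, weight = 4.
  m = 101 → c = 1100001, weight = 3.
  m = 011 → c = 1110111, weight = 6.
  m = 111 → c = 1010001, weight = 3.
Tally weights:
  weight 0: 1 codewords.
  weight 2: 1 codewords.
  weight 3: 4 codewords.
  weight 4: 1 codewords.
  weight 6: 1 codewords.
Minimum distance d = smallest w > 0 with A_w > 0 = 2.
Sanity: Σ A_w = 8 = 2^3 = 8 ✓.


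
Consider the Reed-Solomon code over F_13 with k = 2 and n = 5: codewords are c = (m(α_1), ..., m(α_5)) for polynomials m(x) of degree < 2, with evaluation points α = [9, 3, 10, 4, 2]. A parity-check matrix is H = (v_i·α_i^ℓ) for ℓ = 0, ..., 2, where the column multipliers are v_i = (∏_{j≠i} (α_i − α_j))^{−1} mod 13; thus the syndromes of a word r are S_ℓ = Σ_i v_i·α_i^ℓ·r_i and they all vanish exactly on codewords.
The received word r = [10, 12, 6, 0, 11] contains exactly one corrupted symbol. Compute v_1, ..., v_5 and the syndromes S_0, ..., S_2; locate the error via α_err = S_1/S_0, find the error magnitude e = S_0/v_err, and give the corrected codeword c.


S = (4, 10, 12), error at position 1, error magnitude e = 5, c = [5, 12, 6, 0, 11].

Step 1: column multipliers v_i = (∏_{j≠i}(α_i − α_j))^{−1} mod 13.
  i = 1 (α = 9): (9−3)(9−10)(9−4)(9−2) = 6·(−1)·5·7 = −210 ≡ 11, so v_1 = 11^{−1} = 6 (mod 13).
  i = 2 (α = 3): (3−9)(3−10)(3−4)(3−2) = (−6)·(−7)·(−1)·1 = −42 ≡ 10, so v_2 = 10^{−1} = 4 (mod 13).
  i = 3 (α = 10): (10−9)(10−3)(10−4)(10−2) = 1·7·6·8 = 336 ≡ 11, so v_3 = 11^{−1} = 6 (mod 13).
  i = 4 (α = 4): (4−9)(4−3)(4−10)(4−2) = (−5)·1·(−6)·2 = 60 ≡ 8, so v_4 = 8^{−1} = 5 (mod 13).
  i = 5 (α = 2): (2−9)(2−3)(2−10)(2−4) = (−7)·(−1)·(−8)·(−2) = 112 ≡ 8, so v_5 = 8^{−1} = 5 (mod 13).
  v = [6, 4, 6, 5, 5].
Step 2: syndromes of r = [10, 12, 6, 0, 11] (all sums mod 13).
  S_0 = Σ v_i r_i = 6·10 + 4·12 + 6·6 + 5·0 + 5·11 = 199 ≡ 4.
  S_1 = Σ v_i α_i r_i = 6·9·10 + 4·3·12 + 6·10·6 + 5·4·0 + 5·2·11 = 1154 ≡ 10.
  α_i^2 mod 13 = [3, 9, 9, 3, 4].
  S_2 = Σ v_i α_i^2 r_i = 6·3·10 + 4·9·12 + 6·9·6 + 5·3·0 + 5·4·11 = 1156 ≡ 12.
  S = (4, 10, 12) ≠ 0, so r is not a codeword (an error is present).
Step 3: locate the error. For a single error e at position i, S_ℓ = v_i·e·α_i^ℓ, so α_err = S_1/S_0.
  S_0^{−1} = 4^{−1} = 10 (mod 13), so α_err = 10·10 = 100 ≡ 9 = α_1. Error position i = 1.
  Consistency check: S_2/S_1 = 12·4 = 48 ≡ 9 = α_err ✓ (single-error assumption holds).
Step 4: error magnitude e = S_0/v_1 = S_0·∏_{j≠1}(α_1 − α_j) = 4·11 = 44 ≡ 5 (mod 13).
Step 5: correct position 1: c_1 = r_1 − e = 10 − 5 ≡ 5 (mod 13). Hence c = [5, 12, 6, 0, 11].
  Check: interpolating c through the α_i gives m(x) = 9 + 1·x (degree < 2) with m(α_i) = c_i for every i, so c is indeed a codeword.


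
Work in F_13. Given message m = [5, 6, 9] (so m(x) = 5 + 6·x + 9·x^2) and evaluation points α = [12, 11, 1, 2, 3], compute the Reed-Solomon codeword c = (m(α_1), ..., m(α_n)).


c = [8, 3, 7, 1, 0]

Message polynomial: m(x) = 5 + 6·x + 9·x^2 (mod 13).
For each evaluation point α_i, compute m(α_i) mod 13:
  α_1 = 12: Horner steps 9 → 10 → 8, so m(12) = 8.
  α_2 = 11: Horner steps 9 → 1 → 3, so m(11) = 3.
  α_3 = 1: Horner steps 9 → 2 → 7, so m(1) = 7.
  α_4 = 2: Horner steps 9 → 11 → 1, so m(2) = 1.
  α_5 = 3: Horner steps 9 → 7 → 0, so m(3) = 0.
Codeword c = [8, 3, 7, 1, 0] ∈ F_13^5.


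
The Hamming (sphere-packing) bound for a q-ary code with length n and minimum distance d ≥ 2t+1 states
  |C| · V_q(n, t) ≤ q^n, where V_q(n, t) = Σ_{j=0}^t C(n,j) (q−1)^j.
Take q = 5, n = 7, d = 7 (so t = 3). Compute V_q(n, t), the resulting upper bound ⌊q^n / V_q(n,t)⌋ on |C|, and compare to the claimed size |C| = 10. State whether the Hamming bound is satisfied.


V_q(n, t) = 2605, q^n = 78125, Hamming bound = 29, |C| = 10 ≤ bound (satisfied).

Step 1: Compute V_q(n, t) = Σ_{j=0}^3 C(n, j) (q−1)^j.
  j = 0: C(7,0)·(4)^0 = 1·1 = 1.
  j = 1: C(7,1)·(4)^1 = 7·4 = 28.
  j = 2: C(7,2)·(4)^2 = 21·16 = 336.
  j = 3: C(7,3)·(4)^3 = 35·64 = 2240.
  V_q(n, t) = 1 + 28 + 336 + 2240 = 2605.
Step 2: q^n = 5^7 = 78125.
Step 3: Hamming bound ⌊q^n / V_q(n,t)⌋ = ⌊78125/2605⌋ = 29.
Step 4: Compare |C| = 10 to 29: satisfied.
The claimed |C| lies below the Hamming bound.


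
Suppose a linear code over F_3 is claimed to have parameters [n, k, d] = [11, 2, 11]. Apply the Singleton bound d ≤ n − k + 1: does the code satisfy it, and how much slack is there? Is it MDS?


Singleton RHS = n − k + 1 = 10, slack = -1, bound violated (no such code; not MDS).

Singleton bound: d ≤ n − k + 1.
Here n = 11, k = 2, so n − k + 1 = 10.
Given d = 11, check d ≤ 10: NO.
Slack = (n − k + 1) − d = -1.
The slack is negative: d = 11 exceeds n − k + 1 = 10 by 1, so the Singleton bound is violated and no linear [11, 2, 11]_3 code can exist. In particular it is not MDS (MDS requires d = n − k + 1 exactly).
Description: the claimed parameters are [11, 2, 11]_3; such a code would be impossible (violates the Singleton bound).


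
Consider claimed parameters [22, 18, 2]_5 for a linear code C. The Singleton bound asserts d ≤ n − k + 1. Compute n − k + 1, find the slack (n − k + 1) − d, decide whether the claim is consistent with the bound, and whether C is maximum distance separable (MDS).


Singleton RHS = n − k + 1 = 5, slack = 3, bound satisfied, not MDS.

Singleton bound: d ≤ n − k + 1.
Here n = 22, k = 18, so n − k + 1 = 5.
Given d = 2, check d ≤ 5: YES.
Slack = (n − k + 1) − d = 3.
The code is NOT MDS (slack = 3 > 0).
Description: the claimed parameters are [22, 18, 2]_5; such a code would be non-MDS.
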